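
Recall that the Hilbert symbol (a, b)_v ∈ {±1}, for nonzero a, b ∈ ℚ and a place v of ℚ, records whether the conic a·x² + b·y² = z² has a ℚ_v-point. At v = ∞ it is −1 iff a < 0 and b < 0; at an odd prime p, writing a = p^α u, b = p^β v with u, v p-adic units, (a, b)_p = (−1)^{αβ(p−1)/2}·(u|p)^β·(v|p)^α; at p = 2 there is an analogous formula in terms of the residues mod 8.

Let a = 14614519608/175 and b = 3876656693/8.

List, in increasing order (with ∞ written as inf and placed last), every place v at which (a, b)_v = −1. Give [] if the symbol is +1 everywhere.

Mod squares: a ≡ 121394, b ≡ 158746. Check v ∈ {∞, 2, 3, 5, 7, 13, 17, 23, 29}.
v=7: a=7^-1·(≡6), b=7^1·(≡5) mod 7; (6|7)=-1, (5|7)=-1; (−1)^{-1·1·3}·(-1)^1·(-1)^-1 = -1.
v=5: a=5^-2·(≡4), b=5^0·(≡1) mod 5; (4|5)=+1, (1|5)=+1; (−1)^{-2·0·2}·(+1)^0·(+1)^-2 = +1.
v=13: a=13^1·(≡3), b=13^2·(≡3) mod 13; (3|13)=+1, (3|13)=+1; (−1)^{1·2·6}·(+1)^2·(+1)^1 = +1.
v=17: a=17^2·(≡7), b=17^3·(≡5) mod 17; (7|17)=-1, (5|17)=-1; (−1)^{2·3·8}·(-1)^3·(-1)^2 = -1.
v=2: v_2(a)=3, v_2(b)=-3; units ≡ 1, 5 (mod 8); ε·ε+αω+βω = 0·0+3·1+-3·0 ≡ 1  ⇒  (a,b)_2 = -1.
v=3: a=3^6·(≡2), b=3^0·(≡1) mod 3; (2|3)=-1, (1|3)=+1; (−1)^{6·0·1}·(-1)^0·(+1)^6 = +1.
v=29: a=29^1·(≡2), b=29^1·(≡25) mod 29; (2|29)=-1, (25|29)=+1; (−1)^{1·1·14}·(-1)^1·(+1)^1 = -1.
v=23: a=23^1·(≡15), b=23^1·(≡13) mod 23; (15|23)=-1, (13|23)=+1; (−1)^{1·1·11}·(-1)^1·(+1)^1 = +1.
v=∞: 121394 > 0 and 158746 > 0  ⇒  (a,b)_∞ = +1.
Ram(121394, 158746) = {2, 7, 17, 29}; no ℚ_2-point on the conic.

[2, 7, 17, 29]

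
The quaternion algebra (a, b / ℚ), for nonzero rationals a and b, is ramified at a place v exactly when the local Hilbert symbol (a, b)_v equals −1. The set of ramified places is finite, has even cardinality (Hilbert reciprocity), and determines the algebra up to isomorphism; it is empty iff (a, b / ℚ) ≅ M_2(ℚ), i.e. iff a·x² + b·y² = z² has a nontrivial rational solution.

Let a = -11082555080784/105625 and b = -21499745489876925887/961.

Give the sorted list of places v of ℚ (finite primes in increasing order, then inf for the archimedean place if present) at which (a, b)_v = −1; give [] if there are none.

[19, 43, 47, inf]

Mod squares: a ≡ -2021, b ≡ -1463. Check v ∈ {∞, 2, 3, 5, 7, 11, 13, 17, 19, 31, 41, 43, 47}.
v=47: a=47^1·(≡6), b=47^2·(≡31) mod 47; (6|47)=+1, (31|47)=-1; (−1)^{1·2·23}·(+1)^2·(-1)^1 = -1.
v=17: a=17^2·(≡8), b=17^0·(≡16) mod 17; (8|17)=+1, (16|17)=+1; (−1)^{2·0·8}·(+1)^0·(+1)^2 = +1.
v=13: a=13^-2·(≡8), b=13^0·(≡5) mod 13; (8|13)=-1, (5|13)=-1; (−1)^{-2·0·6}·(-1)^0·(-1)^-2 = +1.
v=19: a=19^0·(≡15), b=19^3·(≡10) mod 19; (15|19)=-1, (10|19)=-1; (−1)^{0·3·9}·(-1)^3·(-1)^0 = -1.
v=2: v_2(a)=4, v_2(b)=0; units ≡ 3, 1 (mod 8); ε·ε+αω+βω = 1·0+4·0+0·1 ≡ 0  ⇒  (a,b)_2 = +1.
v=3: a=3^4·(≡1), b=3^0·(≡1) mod 3; (1|3)=+1, (1|3)=+1; (−1)^{4·0·1}·(+1)^0·(+1)^4 = +1.
v=43: a=43^1·(≡32), b=43^2·(≡33) mod 43; (32|43)=-1, (33|43)=-1; (−1)^{1·2·21}·(-1)^2·(-1)^1 = -1.
v=∞: -2021 < 0 and -1463 < 0  ⇒  (a,b)_∞ = -1.
v=41: a=41^0·(≡34), b=41^2·(≡28) mod 41; (34|41)=-1, (28|41)=-1; (−1)^{0·2·20}·(-1)^2·(-1)^0 = +1.
v=5: a=5^-4·(≡4), b=5^0·(≡3) mod 5; (4|5)=+1, (3|5)=-1; (−1)^{-4·0·2}·(+1)^0·(-1)^-4 = +1.
v=11: a=11^4·(≡5), b=11^3·(≡10) mod 11; (5|11)=+1, (10|11)=-1; (−1)^{4·3·5}·(+1)^3·(-1)^4 = +1.
v=31: a=31^0·(≡2), b=31^-2·(≡4) mod 31; (2|31)=+1, (4|31)=+1; (−1)^{0·-2·15}·(+1)^-2·(+1)^0 = +1.
v=7: a=7^0·(≡1), b=7^3·(≡2) mod 7; (1|7)=+1, (2|7)=+1; (−1)^{0·3·3}·(+1)^3·(+1)^0 = +1.
|Ram(-2021, -1463)| = 4, even; anisotropic at {19, 43, 47, ∞}.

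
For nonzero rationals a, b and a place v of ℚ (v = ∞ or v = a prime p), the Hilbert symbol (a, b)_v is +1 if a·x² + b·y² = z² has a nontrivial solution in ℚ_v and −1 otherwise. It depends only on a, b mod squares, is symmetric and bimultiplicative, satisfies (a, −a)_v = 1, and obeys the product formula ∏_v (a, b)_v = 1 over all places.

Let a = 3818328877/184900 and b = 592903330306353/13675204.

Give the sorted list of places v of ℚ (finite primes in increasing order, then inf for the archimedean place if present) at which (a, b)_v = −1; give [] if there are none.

[17, 29]

(a, b) ≡ (493, 17) mod (ℚ^×)²; places V = {2, 3, 5, 11, 17, 23, 29, 43, ∞}.
(a,b)_29: α=1, u≡3; β=2, v≡18 (mod 29); (3|29)=-1, (18|29)=-1; sign (−1)^0·-1^2·-1^1 = -1.
(a,b)_∞: sgn(493)=+, sgn(17)=+, so +1.
(a,b)_3: α=0, u≡1; β=4, v≡2 (mod 3); (1|3)=+1, (2|3)=-1; sign (−1)^0·+1^4·-1^0 = +1.
(a,b)_23: α=2, u≡5; β=0, v≡7 (mod 23); (5|23)=-1, (7|23)=-1; sign (−1)^0·-1^0·-1^2 = +1.
(a,b)_5: α=-2, u≡2; β=0, v≡2 (mod 5); (2|5)=-1, (2|5)=-1; sign (−1)^0·-1^0·-1^-2 = +1.
(a,b)_11: α=4, u≡9; β=6, v≡2 (mod 11); (9|11)=+1, (2|11)=-1; sign (−1)^0·+1^6·-1^4 = +1.
(a,b)_17: α=1, u≡12; β=3, v≡13 (mod 17); (12|17)=-1, (13|17)=+1; sign (−1)^0·-1^3·+1^1 = -1.
(a,b)_2: α=-2, β=-2; u≡5, v≡1 (mod 8); ε(u)ε(v)=0·0, αω(v)=-2·0, βω(u)=-2·1; sum ≡ 0  ⇒  +1.
(a,b)_43: α=-2, u≡3; β=-4, v≡13 (mod 43); (3|43)=-1, (13|43)=+1; sign (−1)^0·-1^-4·+1^-2 = +1.
|Ram(493, 17)| = 2, even; anisotropic at {17, 29}.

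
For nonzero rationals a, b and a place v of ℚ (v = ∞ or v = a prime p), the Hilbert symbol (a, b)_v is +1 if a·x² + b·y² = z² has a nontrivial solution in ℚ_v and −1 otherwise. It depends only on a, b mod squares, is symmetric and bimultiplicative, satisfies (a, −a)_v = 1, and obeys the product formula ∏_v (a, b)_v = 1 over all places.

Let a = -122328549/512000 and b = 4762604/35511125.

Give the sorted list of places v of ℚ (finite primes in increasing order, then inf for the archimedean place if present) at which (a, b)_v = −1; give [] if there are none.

(a, b) ≡ (-3145, 55) mod (ℚ^×)²; places V = {2, 3, 5, 7, 11, 13, 17, 37, 41, 47, ∞}.
(a,b)_47: α=0, u≡42; β=2, v≡21 (mod 47); (42|47)=+1, (21|47)=+1; sign (−1)^0·+1^2·+1^0 = +1.
(a,b)_13: α=0, u≡1; β=-2, v≡9 (mod 13); (1|13)=+1, (9|13)=+1; sign (−1)^0·+1^-2·+1^0 = +1.
(a,b)_7: α=4, u≡3; β=2, v≡6 (mod 7); (3|7)=-1, (6|7)=-1; sign (−1)^0·-1^2·-1^4 = +1.
(a,b)_2: α=-12, β=2; u≡7, v≡7 (mod 8); ε(u)ε(v)=1·1, αω(v)=-12·0, βω(u)=2·0; sum ≡ 1  ⇒  -1.
(a,b)_∞: sgn(-3145)=−, sgn(55)=+, so +1.
(a,b)_5: α=-3, u≡1; β=-3, v≡1 (mod 5); (1|5)=+1, (1|5)=+1; sign (−1)^0·+1^-3·+1^-3 = +1.
(a,b)_3: α=4, u≡2; β=0, v≡1 (mod 3); (2|3)=-1, (1|3)=+1; sign (−1)^0·-1^0·+1^4 = +1.
(a,b)_11: α=0, u≡4; β=1, v≡4 (mod 11); (4|11)=+1, (4|11)=+1; sign (−1)^0·+1^1·+1^0 = +1.
(a,b)_41: α=0, u≡11; β=-2, v≡29 (mod 41); (11|41)=-1, (29|41)=-1; sign (−1)^0·-1^-2·-1^0 = +1.
(a,b)_17: α=1, u≡9; β=0, v≡13 (mod 17); (9|17)=+1, (13|17)=+1; sign (−1)^0·+1^0·+1^1 = +1.
(a,b)_37: α=1, u≡7; β=0, v≡15 (mod 37); (7|37)=+1, (15|37)=-1; sign (−1)^0·+1^0·-1^1 = -1.
Ram(-3145, 55) = {2, 37}; no ℚ_2-point on the conic.

[2, 37]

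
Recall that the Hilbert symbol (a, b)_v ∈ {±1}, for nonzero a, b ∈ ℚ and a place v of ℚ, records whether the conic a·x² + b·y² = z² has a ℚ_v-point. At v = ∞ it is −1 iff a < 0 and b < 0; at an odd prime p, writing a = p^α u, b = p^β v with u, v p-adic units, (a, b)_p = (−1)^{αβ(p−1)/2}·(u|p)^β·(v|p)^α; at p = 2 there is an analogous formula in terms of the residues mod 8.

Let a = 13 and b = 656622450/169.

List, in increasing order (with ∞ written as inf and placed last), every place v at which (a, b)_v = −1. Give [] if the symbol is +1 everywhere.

[2, 11]

Mod squares: a ≡ 13, b ≡ 1122. Check v ∈ {∞, 2, 3, 5, 11, 13, 17}.
v=3: a=3^0·(≡1), b=3^5·(≡2) mod 3; (1|3)=+1, (2|3)=-1; (−1)^{0·5·1}·(+1)^5·(-1)^0 = +1.
v=2: v_2(a)=0, v_2(b)=1; units ≡ 5, 1 (mod 8); ε·ε+αω+βω = 0·0+0·0+1·1 ≡ 1  ⇒  (a,b)_2 = -1.
v=∞: 13 > 0 and 1122 > 0  ⇒  (a,b)_∞ = +1.
v=17: a=17^0·(≡13), b=17^3·(≡4) mod 17; (13|17)=+1, (4|17)=+1; (−1)^{0·3·8}·(+1)^3·(+1)^0 = +1.
v=11: a=11^0·(≡2), b=11^1·(≡5) mod 11; (2|11)=-1, (5|11)=+1; (−1)^{0·1·5}·(-1)^1·(+1)^0 = -1.
v=5: a=5^0·(≡3), b=5^2·(≡2) mod 5; (3|5)=-1, (2|5)=-1; (−1)^{0·2·2}·(-1)^2·(-1)^0 = +1.
v=13: a=13^1·(≡1), b=13^-2·(≡3) mod 13; (1|13)=+1, (3|13)=+1; (−1)^{1·-2·6}·(+1)^-2·(+1)^1 = +1.
(13, 1122 / ℚ) ramifies at {2, 11}: a division algebra.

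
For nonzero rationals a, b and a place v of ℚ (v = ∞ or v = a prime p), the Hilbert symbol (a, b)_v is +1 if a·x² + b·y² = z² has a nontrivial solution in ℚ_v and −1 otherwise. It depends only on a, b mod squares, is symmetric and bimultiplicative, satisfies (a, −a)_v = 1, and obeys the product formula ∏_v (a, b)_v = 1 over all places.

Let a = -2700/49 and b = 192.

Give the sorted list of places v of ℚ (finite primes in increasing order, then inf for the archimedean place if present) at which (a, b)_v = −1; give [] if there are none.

(a, b) ≡ (-3, 3) mod (ℚ^×)²; places V = {2, 3, 5, 7, ∞}.
(a,b)_2: α=2, β=6; u≡5, v≡3 (mod 8); ε(u)ε(v)=0·1, αω(v)=2·1, βω(u)=6·1; sum ≡ 0  ⇒  +1.
(a,b)_7: α=-2, u≡2; β=0, v≡3 (mod 7); (2|7)=+1, (3|7)=-1; sign (−1)^0·+1^0·-1^-2 = +1.
(a,b)_∞: sgn(-3)=−, sgn(3)=+, so +1.
(a,b)_5: α=2, u≡3; β=0, v≡2 (mod 5); (3|5)=-1, (2|5)=-1; sign (−1)^0·-1^0·-1^2 = +1.
(a,b)_3: α=3, u≡2; β=1, v≡1 (mod 3); (2|3)=-1, (1|3)=+1; sign (−1)^1·-1^1·+1^3 = +1.
Every local symbol is +1, so the conic -3·x² + 3·y² = z² has ℚ_v-points for all v and hence a ℚ-point; (a, b / ℚ) ≅ M_2(ℚ).

[]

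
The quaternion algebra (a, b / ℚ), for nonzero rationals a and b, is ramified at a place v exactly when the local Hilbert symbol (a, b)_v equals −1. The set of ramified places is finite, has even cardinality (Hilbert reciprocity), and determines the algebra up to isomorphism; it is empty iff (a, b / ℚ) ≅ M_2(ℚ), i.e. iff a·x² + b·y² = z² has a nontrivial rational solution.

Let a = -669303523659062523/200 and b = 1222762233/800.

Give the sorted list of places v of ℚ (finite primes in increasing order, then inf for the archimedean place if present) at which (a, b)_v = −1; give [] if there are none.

(a, b) ≡ (-650790294, 55986) mod (ℚ^×)²; places V = {2, 3, 5, 7, 11, 17, 19, 31, 41, 43, 47, ∞}.
(a,b)_31: α=2, u≡15; β=1, v≡9 (mod 31); (15|31)=-1, (9|31)=+1; sign (−1)^0·-1^1·+1^2 = -1.
(a,b)_17: α=1, u≡8; β=0, v≡3 (mod 17); (8|17)=+1, (3|17)=-1; sign (−1)^0·+1^0·-1^1 = -1.
(a,b)_2: α=-3, β=-5; u≡5, v≡1 (mod 8); ε(u)ε(v)=0·0, αω(v)=-3·0, βω(u)=-5·1; sum ≡ 1  ⇒  -1.
(a,b)_∞: sgn(-650790294)=−, sgn(55986)=+, so +1.
(a,b)_3: α=1, u≡1; β=1, v≡2 (mod 3); (1|3)=+1, (2|3)=-1; sign (−1)^1·+1^1·-1^1 = +1.
(a,b)_11: α=3, u≡9; β=2, v≡6 (mod 11); (9|11)=+1, (6|11)=-1; sign (−1)^0·+1^2·-1^3 = -1.
(a,b)_5: α=-2, u≡4; β=-2, v≡4 (mod 5); (4|5)=+1, (4|5)=+1; sign (−1)^0·+1^-2·+1^-2 = +1.
(a,b)_7: α=3, u≡6; β=1, v≡1 (mod 7); (6|7)=-1, (1|7)=+1; sign (−1)^1·-1^1·+1^3 = +1.
(a,b)_19: α=2, u≡17; β=2, v≡2 (mod 19); (17|19)=+1, (2|19)=-1; sign (−1)^0·+1^2·-1^2 = +1.
(a,b)_43: α=1, u≡17; β=1, v≡5 (mod 43); (17|43)=+1, (5|43)=-1; sign (−1)^1·+1^1·-1^1 = +1.
(a,b)_41: α=1, u≡24; β=0, v≡8 (mod 41); (24|41)=-1, (8|41)=+1; sign (−1)^0·-1^0·+1^1 = +1.
(a,b)_47: α=1, u≡27; β=0, v≡34 (mod 47); (27|47)=+1, (34|47)=+1; sign (−1)^0·+1^0·+1^1 = +1.
|Ram(-650790294, 55986)| = 4, even; anisotropic at {2, 11, 17, 31}.

[2, 11, 17, 31]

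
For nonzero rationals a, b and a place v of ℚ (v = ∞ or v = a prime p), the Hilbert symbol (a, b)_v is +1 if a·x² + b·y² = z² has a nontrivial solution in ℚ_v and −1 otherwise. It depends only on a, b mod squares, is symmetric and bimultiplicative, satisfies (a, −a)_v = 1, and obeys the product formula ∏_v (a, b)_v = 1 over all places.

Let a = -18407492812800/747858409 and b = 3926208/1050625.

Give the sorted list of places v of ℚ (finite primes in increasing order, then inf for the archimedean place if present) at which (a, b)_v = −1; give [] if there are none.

[7, 19]

Mod squares: a ≡ -3458, b ≡ 3. Check v ∈ {∞, 2, 3, 5, 7, 11, 13, 19, 23, 29, 41}.
v=11: a=11^0·(≡8), b=11^2·(≡5) mod 11; (8|11)=-1, (5|11)=+1; (−1)^{0·2·5}·(-1)^2·(+1)^0 = +1.
v=13: a=13^1·(≡5), b=13^2·(≡10) mod 13; (5|13)=-1, (10|13)=+1; (−1)^{1·2·6}·(-1)^2·(+1)^1 = +1.
v=2: v_2(a)=17, v_2(b)=6; units ≡ 7, 3 (mod 8); ε·ε+αω+βω = 1·1+17·1+6·0 ≡ 0  ⇒  (a,b)_2 = +1.
v=7: a=7^1·(≡6), b=7^0·(≡3) mod 7; (6|7)=-1, (3|7)=-1; (−1)^{1·0·3}·(-1)^0·(-1)^1 = -1.
v=23: a=23^-2·(≡11), b=23^0·(≡2) mod 23; (11|23)=-1, (2|23)=+1; (−1)^{-2·0·11}·(-1)^0·(+1)^-2 = +1.
v=41: a=41^-2·(≡12), b=41^-2·(≡13) mod 41; (12|41)=-1, (13|41)=-1; (−1)^{-2·-2·20}·(-1)^-2·(-1)^-2 = +1.
v=5: a=5^2·(≡2), b=5^-4·(≡3) mod 5; (2|5)=-1, (3|5)=-1; (−1)^{2·-4·2}·(-1)^-4·(-1)^2 = +1.
v=3: a=3^2·(≡1), b=3^1·(≡1) mod 3; (1|3)=+1, (1|3)=+1; (−1)^{2·1·1}·(+1)^1·(+1)^2 = +1.
v=∞: -3458 < 0 and 3 > 0  ⇒  (a,b)_∞ = +1.
v=19: a=19^3·(≡3), b=19^0·(≡10) mod 19; (3|19)=-1, (10|19)=-1; (−1)^{3·0·9}·(-1)^0·(-1)^3 = -1.
v=29: a=29^-2·(≡16), b=29^0·(≡10) mod 29; (16|29)=+1, (10|29)=-1; (−1)^{-2·0·14}·(+1)^0·(-1)^-2 = +1.
Ram(-3458, 3) = {7, 19}; no ℚ_7-point on the conic.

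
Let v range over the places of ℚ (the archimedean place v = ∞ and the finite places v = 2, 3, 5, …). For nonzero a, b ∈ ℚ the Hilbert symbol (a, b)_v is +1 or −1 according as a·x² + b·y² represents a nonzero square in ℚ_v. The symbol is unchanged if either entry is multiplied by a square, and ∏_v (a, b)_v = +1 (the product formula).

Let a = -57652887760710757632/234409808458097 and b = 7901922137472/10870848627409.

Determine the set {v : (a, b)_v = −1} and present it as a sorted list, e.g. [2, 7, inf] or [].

[31, 43]

(a, b) ≡ (-221, 61318) mod (ℚ^×)²; places V = {2, 3, 11, 13, 17, 23, 29, 31, 41, 43, 47, 53, 59, ∞}.
(a,b)_17: α=-1, u≡16; β=0, v≡13 (mod 17); (16|17)=+1, (13|17)=+1; sign (−1)^0·+1^0·+1^-1 = +1.
(a,b)_29: α=0, u≡27; β=-2, v≡12 (mod 29); (27|29)=-1, (12|29)=-1; sign (−1)^0·-1^-2·-1^0 = +1.
(a,b)_3: α=8, u≡1; β=2, v≡1 (mod 3); (1|3)=+1, (1|3)=+1; sign (−1)^0·+1^2·+1^8 = +1.
(a,b)_31: α=2, u≡6; β=1, v≡1 (mod 31); (6|31)=-1, (1|31)=+1; sign (−1)^0·-1^1·+1^2 = -1.
(a,b)_43: α=2, u≡7; β=3, v≡32 (mod 43); (7|43)=-1, (32|43)=-1; sign (−1)^0·-1^3·-1^2 = -1.
(a,b)_11: α=0, u≡6; β=2, v≡5 (mod 11); (6|11)=-1, (5|11)=+1; sign (−1)^0·-1^2·+1^0 = +1.
(a,b)_41: α=-4, u≡18; β=-2, v≡37 (mod 41); (18|41)=+1, (37|41)=+1; sign (−1)^0·+1^-2·+1^-4 = +1.
(a,b)_53: α=2, u≡28; β=0, v≡39 (mod 53); (28|53)=+1, (39|53)=-1; sign (−1)^0·+1^0·-1^2 = +1.
(a,b)_2: α=8, β=7; u≡3, v≡3 (mod 8); ε(u)ε(v)=1·1, αω(v)=8·1, βω(u)=7·1; sum ≡ 0  ⇒  +1.
(a,b)_47: α=-4, u≡18; β=-2, v≡41 (mod 47); (18|47)=+1, (41|47)=-1; sign (−1)^0·+1^-2·-1^-4 = +1.
(a,b)_∞: sgn(-221)=−, sgn(61318)=+, so +1.
(a,b)_23: α=2, u≡12; β=1, v≡7 (mod 23); (12|23)=+1, (7|23)=-1; sign (−1)^0·+1^1·-1^2 = +1.
(a,b)_59: α=0, u≡21; β=-2, v≡46 (mod 59); (21|59)=+1, (46|59)=+1; sign (−1)^0·+1^-2·+1^0 = +1.
(a,b)_13: α=1, u≡10; β=0, v≡3 (mod 13); (10|13)=+1, (3|13)=+1; sign (−1)^0·+1^0·+1^1 = +1.
(-221, 61318 / ℚ) ramifies at {31, 43}: a division algebra.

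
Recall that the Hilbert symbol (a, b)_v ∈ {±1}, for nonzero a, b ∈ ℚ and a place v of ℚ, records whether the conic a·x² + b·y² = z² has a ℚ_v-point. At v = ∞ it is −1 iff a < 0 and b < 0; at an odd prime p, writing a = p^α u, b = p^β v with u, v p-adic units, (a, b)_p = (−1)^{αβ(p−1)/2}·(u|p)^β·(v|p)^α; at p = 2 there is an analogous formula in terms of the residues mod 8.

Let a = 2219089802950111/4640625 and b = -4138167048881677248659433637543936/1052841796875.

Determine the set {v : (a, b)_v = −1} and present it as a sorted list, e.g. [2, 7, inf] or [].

[2, 19]

Mod squares: a ≡ 22309287, b ≡ -34034. Check v ∈ {∞, 2, 3, 5, 7, 11, 13, 17, 19, 23, 47, 53}.
v=17: a=17^1·(≡15), b=17^3·(≡13) mod 17; (15|17)=+1, (13|17)=+1; (−1)^{1·3·8}·(+1)^3·(+1)^1 = +1.
v=47: a=47^2·(≡36), b=47^4·(≡29) mod 47; (36|47)=+1, (29|47)=-1; (−1)^{2·4·23}·(+1)^4·(-1)^2 = +1.
v=∞: 22309287 > 0 and -34034 < 0  ⇒  (a,b)_∞ = +1.
v=11: a=11^-1·(≡1), b=11^-3·(≡7) mod 11; (1|11)=+1, (7|11)=-1; (−1)^{-1·-3·5}·(+1)^-3·(-1)^-1 = +1.
v=23: a=23^3·(≡16), b=23^2·(≡16) mod 23; (16|23)=+1, (16|23)=+1; (−1)^{3·2·11}·(+1)^2·(+1)^3 = +1.
v=19: a=19^1·(≡9), b=19^2·(≡12) mod 19; (9|19)=+1, (12|19)=-1; (−1)^{1·2·9}·(+1)^2·(-1)^1 = -1.
v=13: a=13^1·(≡6), b=13^1·(≡2) mod 13; (6|13)=-1, (2|13)=-1; (−1)^{1·1·6}·(-1)^1·(-1)^1 = +1.
v=53: a=53^2·(≡8), b=53^4·(≡41) mod 53; (8|53)=-1, (41|53)=-1; (−1)^{2·4·26}·(-1)^4·(-1)^2 = +1.
v=3: a=3^-3·(≡2), b=3^-4·(≡1) mod 3; (2|3)=-1, (1|3)=+1; (−1)^{-3·-4·1}·(-1)^-4·(+1)^-3 = +1.
v=7: a=7^1·(≡2), b=7^5·(≡3) mod 7; (2|7)=+1, (3|7)=-1; (−1)^{1·5·3}·(+1)^5·(-1)^1 = +1.
v=5: a=5^-6·(≡3), b=5^-10·(≡4) mod 5; (3|5)=-1, (4|5)=+1; (−1)^{-6·-10·2}·(-1)^-10·(+1)^-6 = +1.
v=2: v_2(a)=0, v_2(b)=19; units ≡ 7, 7 (mod 8); ε·ε+αω+βω = 1·1+0·0+19·0 ≡ 1  ⇒  (a,b)_2 = -1.
|Ram(22309287, -34034)| = 2, even; anisotropic at {2, 19}.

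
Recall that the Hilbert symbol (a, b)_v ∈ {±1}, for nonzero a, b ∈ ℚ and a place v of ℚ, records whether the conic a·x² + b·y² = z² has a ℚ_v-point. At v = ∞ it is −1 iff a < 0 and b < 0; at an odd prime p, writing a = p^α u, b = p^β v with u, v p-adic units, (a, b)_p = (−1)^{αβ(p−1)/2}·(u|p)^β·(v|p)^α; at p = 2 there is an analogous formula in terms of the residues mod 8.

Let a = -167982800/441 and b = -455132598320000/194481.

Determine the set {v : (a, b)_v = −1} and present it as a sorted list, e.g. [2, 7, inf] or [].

Mod squares: a ≡ -437, b ≡ -62. Check v ∈ {∞, 2, 3, 5, 7, 19, 23, 31}.
v=2: v_2(a)=4, v_2(b)=7; units ≡ 3, 1 (mod 8); ε·ε+αω+βω = 1·0+4·0+7·1 ≡ 1  ⇒  (a,b)_2 = -1.
v=19: a=19^1·(≡8), b=19^2·(≡10) mod 19; (8|19)=-1, (10|19)=-1; (−1)^{1·2·9}·(-1)^2·(-1)^1 = -1.
v=5: a=5^2·(≡3), b=5^4·(≡3) mod 5; (3|5)=-1, (3|5)=-1; (−1)^{2·4·2}·(-1)^4·(-1)^2 = +1.
v=7: a=7^-2·(≡4), b=7^-4·(≡2) mod 7; (4|7)=+1, (2|7)=+1; (−1)^{-2·-4·3}·(+1)^-4·(+1)^-2 = +1.
v=3: a=3^-2·(≡1), b=3^-4·(≡1) mod 3; (1|3)=+1, (1|3)=+1; (−1)^{-2·-4·1}·(+1)^-4·(+1)^-2 = +1.
v=∞: -437 < 0 and -62 < 0  ⇒  (a,b)_∞ = -1.
v=23: a=23^1·(≡1), b=23^2·(≡10) mod 23; (1|23)=+1, (10|23)=-1; (−1)^{1·2·11}·(+1)^2·(-1)^1 = -1.
v=31: a=31^2·(≡19), b=31^3·(≡21) mod 31; (19|31)=+1, (21|31)=-1; (−1)^{2·3·15}·(+1)^3·(-1)^2 = +1.
|Ram(-437, -62)| = 4, even; anisotropic at {2, 19, 23, ∞}.

[2, 19, 23, inf]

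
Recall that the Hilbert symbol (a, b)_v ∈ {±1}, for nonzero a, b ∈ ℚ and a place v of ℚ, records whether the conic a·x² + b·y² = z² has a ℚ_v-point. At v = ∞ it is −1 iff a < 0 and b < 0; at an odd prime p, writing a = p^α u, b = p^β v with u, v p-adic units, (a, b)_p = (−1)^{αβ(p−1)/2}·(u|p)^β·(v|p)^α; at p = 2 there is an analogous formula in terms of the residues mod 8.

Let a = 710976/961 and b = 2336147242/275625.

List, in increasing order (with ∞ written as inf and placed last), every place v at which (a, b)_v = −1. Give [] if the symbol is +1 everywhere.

(a, b) ≡ (21, 442) mod (ℚ^×)²; places V = {2, 3, 5, 7, 11, 13, 17, 19, 23, 31, ∞}.
(a,b)_19: α=0, u≡10; β=2, v≡5 (mod 19); (10|19)=-1, (5|19)=+1; sign (−1)^0·-1^2·+1^0 = +1.
(a,b)_31: α=-2, u≡22; β=0, v≡19 (mod 31); (22|31)=-1, (19|31)=+1; sign (−1)^0·-1^0·+1^-2 = +1.
(a,b)_3: α=1, u≡1; β=-2, v≡1 (mod 3); (1|3)=+1, (1|3)=+1; sign (−1)^0·+1^-2·+1^1 = +1.
(a,b)_11: α=0, u≡6; β=4, v≡2 (mod 11); (6|11)=-1, (2|11)=-1; sign (−1)^0·-1^4·-1^0 = +1.
(a,b)_7: α=1, u≡6; β=-2, v≡4 (mod 7); (6|7)=-1, (4|7)=+1; sign (−1)^0·-1^-2·+1^1 = +1.
(a,b)_17: α=0, u≡4; β=1, v≡2 (mod 17); (4|17)=+1, (2|17)=+1; sign (−1)^0·+1^1·+1^0 = +1.
(a,b)_5: α=0, u≡1; β=-4, v≡2 (mod 5); (1|5)=+1, (2|5)=-1; sign (−1)^0·+1^-4·-1^0 = +1.
(a,b)_2: α=6, β=1; u≡5, v≡5 (mod 8); ε(u)ε(v)=0·0, αω(v)=6·1, βω(u)=1·1; sum ≡ 1  ⇒  -1.
(a,b)_13: α=0, u≡7; β=1, v≡7 (mod 13); (7|13)=-1, (7|13)=-1; sign (−1)^0·-1^1·-1^0 = -1.
(a,b)_∞: sgn(21)=+, sgn(442)=+, so +1.
(a,b)_23: α=2, u≡21; β=0, v≡19 (mod 23); (21|23)=-1, (19|23)=-1; sign (−1)^0·-1^0·-1^2 = +1.
Ram(21, 442) = {2, 13}; no ℚ_2-point on the conic.

[2, 13]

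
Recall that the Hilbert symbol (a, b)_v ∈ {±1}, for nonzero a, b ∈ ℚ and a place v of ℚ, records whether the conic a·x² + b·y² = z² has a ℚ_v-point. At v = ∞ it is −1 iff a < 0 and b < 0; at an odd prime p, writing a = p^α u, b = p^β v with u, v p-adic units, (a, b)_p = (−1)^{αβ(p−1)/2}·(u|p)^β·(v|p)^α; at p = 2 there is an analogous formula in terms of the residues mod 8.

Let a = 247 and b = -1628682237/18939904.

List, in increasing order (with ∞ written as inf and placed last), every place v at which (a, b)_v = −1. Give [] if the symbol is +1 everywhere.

[2, 13]

Mod squares: a ≡ 247, b ≡ -13. Check v ∈ {∞, 2, 3, 7, 13, 17, 19, 41}.
v=2: v_2(a)=0, v_2(b)=-16; units ≡ 7, 3 (mod 8); ε·ε+αω+βω = 1·1+0·1+-16·0 ≡ 1  ⇒  (a,b)_2 = -1.
v=17: a=17^0·(≡9), b=17^-2·(≡9) mod 17; (9|17)=+1, (9|17)=+1; (−1)^{0·-2·8}·(+1)^-2·(+1)^0 = +1.
v=41: a=41^0·(≡1), b=41^2·(≡34) mod 41; (1|41)=+1, (34|41)=-1; (−1)^{0·2·20}·(+1)^2·(-1)^0 = +1.
v=∞: 247 > 0 and -13 < 0  ⇒  (a,b)_∞ = +1.
v=19: a=19^1·(≡13), b=19^0·(≡5) mod 19; (13|19)=-1, (5|19)=+1; (−1)^{1·0·9}·(-1)^0·(+1)^1 = +1.
v=7: a=7^0·(≡2), b=7^2·(≡4) mod 7; (2|7)=+1, (4|7)=+1; (−1)^{0·2·3}·(+1)^2·(+1)^0 = +1.
v=3: a=3^0·(≡1), b=3^2·(≡2) mod 3; (1|3)=+1, (2|3)=-1; (−1)^{0·2·1}·(+1)^2·(-1)^0 = +1.
v=13: a=13^1·(≡6), b=13^3·(≡12) mod 13; (6|13)=-1, (12|13)=+1; (−1)^{1·3·6}·(-1)^3·(+1)^1 = -1.
Ram(247, -13) = {2, 13}; no ℚ_2-point on the conic.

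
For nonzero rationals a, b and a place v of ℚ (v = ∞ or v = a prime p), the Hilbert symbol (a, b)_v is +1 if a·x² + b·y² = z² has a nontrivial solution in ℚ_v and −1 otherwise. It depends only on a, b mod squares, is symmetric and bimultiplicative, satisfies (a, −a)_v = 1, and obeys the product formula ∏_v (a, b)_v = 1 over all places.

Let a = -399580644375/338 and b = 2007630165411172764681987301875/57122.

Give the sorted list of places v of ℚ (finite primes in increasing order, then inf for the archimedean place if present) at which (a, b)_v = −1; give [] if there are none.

Mod squares: a ≡ -130462, b ≡ 56166. Check v ∈ {∞, 2, 3, 5, 11, 13, 23, 37, 41, 43}.
v=41: a=41^1·(≡16), b=41^2·(≡18) mod 41; (16|41)=+1, (18|41)=+1; (−1)^{1·2·20}·(+1)^2·(+1)^1 = +1.
v=37: a=37^1·(≡12), b=37^3·(≡10) mod 37; (12|37)=+1, (10|37)=+1; (−1)^{1·3·18}·(+1)^3·(+1)^1 = +1.
v=∞: -130462 < 0 and 56166 > 0  ⇒  (a,b)_∞ = +1.
v=2: v_2(a)=-1, v_2(b)=-1; units ≡ 1, 3 (mod 8); ε·ε+αω+βω = 0·1+-1·1+-1·0 ≡ 1  ⇒  (a,b)_2 = -1.
v=11: a=11^2·(≡1), b=11^5·(≡10) mod 11; (1|11)=+1, (10|11)=-1; (−1)^{2·5·5}·(+1)^5·(-1)^2 = +1.
v=5: a=5^4·(≡3), b=5^4·(≡4) mod 5; (3|5)=-1, (4|5)=+1; (−1)^{4·4·2}·(-1)^4·(+1)^4 = +1.
v=3: a=3^4·(≡2), b=3^9·(≡2) mod 3; (2|3)=-1, (2|3)=-1; (−1)^{4·9·1}·(-1)^9·(-1)^4 = -1.
v=23: a=23^0·(≡15), b=23^5·(≡18) mod 23; (15|23)=-1, (18|23)=+1; (−1)^{0·5·11}·(-1)^5·(+1)^0 = -1.
v=13: a=13^-2·(≡5), b=13^-4·(≡8) mod 13; (5|13)=-1, (8|13)=-1; (−1)^{-2·-4·6}·(-1)^-4·(-1)^-2 = +1.
v=43: a=43^1·(≡34), b=43^2·(≡37) mod 43; (34|43)=-1, (37|43)=-1; (−1)^{1·2·21}·(-1)^2·(-1)^1 = -1.
Ram(-130462, 56166) = {2, 3, 23, 43}; no ℚ_2-point on the conic.

[2, 3, 23, 43]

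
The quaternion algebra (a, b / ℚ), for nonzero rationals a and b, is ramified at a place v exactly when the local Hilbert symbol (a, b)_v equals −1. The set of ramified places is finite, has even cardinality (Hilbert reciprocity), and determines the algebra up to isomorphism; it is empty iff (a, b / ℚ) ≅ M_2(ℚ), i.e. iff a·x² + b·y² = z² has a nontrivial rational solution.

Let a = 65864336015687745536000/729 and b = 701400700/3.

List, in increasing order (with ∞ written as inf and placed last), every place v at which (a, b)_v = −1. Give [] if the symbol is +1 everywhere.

(a, b) ≡ (10010, 21) mod (ℚ^×)²; places V = {2, 3, 5, 7, 11, 13, ∞}.
(a,b)_11: α=5, u≡8; β=2, v≡10 (mod 11); (8|11)=-1, (10|11)=-1; sign (−1)^0·-1^2·-1^5 = -1.
(a,b)_13: α=5, u≡3; β=2, v≡8 (mod 13); (3|13)=+1, (8|13)=-1; sign (−1)^0·+1^2·-1^5 = -1.
(a,b)_∞: sgn(10010)=+, sgn(21)=+, so +1.
(a,b)_3: α=-6, u≡2; β=-1, v≡1 (mod 3); (2|3)=-1, (1|3)=+1; sign (−1)^0·-1^-1·+1^-6 = -1.
(a,b)_5: α=3, u≡2; β=2, v≡1 (mod 5); (2|5)=-1, (1|5)=+1; sign (−1)^0·-1^2·+1^3 = +1.
(a,b)_2: α=19, β=2; u≡5, v≡5 (mod 8); ε(u)ε(v)=0·0, αω(v)=19·1, βω(u)=2·1; sum ≡ 1  ⇒  -1.
(a,b)_7: α=5, u≡4; β=3, v≡6 (mod 7); (4|7)=+1, (6|7)=-1; sign (−1)^1·+1^3·-1^5 = +1.
(10010, 21 / ℚ) ramifies at {2, 3, 11, 13}: a division algebra.

[2, 3, 11, 13]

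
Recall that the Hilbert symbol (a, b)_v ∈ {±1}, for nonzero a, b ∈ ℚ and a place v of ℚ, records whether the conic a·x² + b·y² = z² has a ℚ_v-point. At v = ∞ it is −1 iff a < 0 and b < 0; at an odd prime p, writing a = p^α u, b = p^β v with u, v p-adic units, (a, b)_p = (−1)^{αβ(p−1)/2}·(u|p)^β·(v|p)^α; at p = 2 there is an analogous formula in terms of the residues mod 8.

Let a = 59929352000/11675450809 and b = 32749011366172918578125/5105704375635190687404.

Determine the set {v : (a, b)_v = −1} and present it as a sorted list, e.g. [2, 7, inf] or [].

Mod squares: a ≡ 5, b ≡ 2431. Check v ∈ {∞, 2, 3, 5, 7, 11, 13, 17, 19, 23, 47, 53}.
v=53: a=53^0·(≡18), b=53^-2·(≡44) mod 53; (18|53)=-1, (44|53)=+1; (−1)^{0·-2·26}·(-1)^-2·(+1)^0 = +1.
v=47: a=47^-2·(≡11), b=47^-2·(≡36) mod 47; (11|47)=-1, (36|47)=+1; (−1)^{-2·-2·23}·(-1)^-2·(+1)^-2 = +1.
v=11: a=11^-4·(≡3), b=11^-7·(≡9) mod 11; (3|11)=+1, (9|11)=+1; (−1)^{-4·-7·5}·(+1)^-7·(+1)^-4 = +1.
v=5: a=5^3·(≡4), b=5^6·(≡1) mod 5; (4|5)=+1, (1|5)=+1; (−1)^{3·6·2}·(+1)^6·(+1)^3 = +1.
v=3: a=3^0·(≡2), b=3^-4·(≡1) mod 3; (2|3)=-1, (1|3)=+1; (−1)^{0·-4·1}·(-1)^-4·(+1)^0 = +1.
v=17: a=17^2·(≡11), b=17^5·(≡5) mod 17; (11|17)=-1, (5|17)=-1; (−1)^{2·5·8}·(-1)^5·(-1)^2 = -1.
v=13: a=13^0·(≡7), b=13^3·(≡11) mod 13; (7|13)=-1, (11|13)=-1; (−1)^{0·3·6}·(-1)^3·(-1)^0 = -1.
v=∞: 5 > 0 and 2431 > 0  ⇒  (a,b)_∞ = +1.
v=7: a=7^2·(≡6), b=7^4·(≡2) mod 7; (6|7)=-1, (2|7)=+1; (−1)^{2·4·3}·(-1)^4·(+1)^2 = +1.
v=23: a=23^2·(≡5), b=23^4·(≡6) mod 23; (5|23)=-1, (6|23)=+1; (−1)^{2·4·11}·(-1)^4·(+1)^2 = +1.
v=19: a=19^-2·(≡9), b=19^-4·(≡10) mod 19; (9|19)=+1, (10|19)=-1; (−1)^{-2·-4·9}·(+1)^-4·(-1)^-2 = +1.
v=2: v_2(a)=6, v_2(b)=-2; units ≡ 5, 7 (mod 8); ε·ε+αω+βω = 0·1+6·0+-2·1 ≡ 0  ⇒  (a,b)_2 = +1.
Ram(5, 2431) = {13, 17}; no ℚ_13-point on the conic.

[13, 17]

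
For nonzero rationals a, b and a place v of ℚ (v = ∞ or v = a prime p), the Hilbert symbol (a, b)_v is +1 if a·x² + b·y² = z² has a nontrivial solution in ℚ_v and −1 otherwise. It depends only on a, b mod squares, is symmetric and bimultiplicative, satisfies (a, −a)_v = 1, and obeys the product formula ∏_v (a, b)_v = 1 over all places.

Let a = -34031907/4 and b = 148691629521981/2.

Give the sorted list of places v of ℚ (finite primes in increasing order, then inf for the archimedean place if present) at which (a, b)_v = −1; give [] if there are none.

[2, 3]

Mod squares: a ≡ -5187, b ≡ 42. Check v ∈ {∞, 2, 3, 7, 13, 19}.
v=∞: -5187 < 0 and 42 > 0  ⇒  (a,b)_∞ = +1.
v=7: a=7^1·(≡4), b=7^3·(≡6) mod 7; (4|7)=+1, (6|7)=-1; (−1)^{1·3·3}·(+1)^3·(-1)^1 = +1.
v=3: a=3^9·(≡2), b=3^9·(≡2) mod 3; (2|3)=-1, (2|3)=-1; (−1)^{9·9·1}·(-1)^9·(-1)^9 = -1.
v=19: a=19^1·(≡18), b=19^4·(≡1) mod 19; (18|19)=-1, (1|19)=+1; (−1)^{1·4·9}·(-1)^4·(+1)^1 = +1.
v=2: v_2(a)=-2, v_2(b)=-1; units ≡ 5, 5 (mod 8); ε·ε+αω+βω = 0·0+-2·1+-1·1 ≡ 1  ⇒  (a,b)_2 = -1.
v=13: a=13^1·(≡9), b=13^2·(≡3) mod 13; (9|13)=+1, (3|13)=+1; (−1)^{1·2·6}·(+1)^2·(+1)^1 = +1.
(-5187, 42 / ℚ) ramifies at {2, 3}: a division algebra.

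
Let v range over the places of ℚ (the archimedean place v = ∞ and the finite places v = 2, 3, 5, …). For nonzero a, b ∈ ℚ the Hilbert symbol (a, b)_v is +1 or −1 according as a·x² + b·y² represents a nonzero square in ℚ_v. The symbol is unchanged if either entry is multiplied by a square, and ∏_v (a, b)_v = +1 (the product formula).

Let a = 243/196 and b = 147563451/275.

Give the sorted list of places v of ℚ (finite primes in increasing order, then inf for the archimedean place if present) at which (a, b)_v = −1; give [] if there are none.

[3, 17]

(a, b) ≡ (3, 561) mod (ℚ^×)²; places V = {2, 3, 5, 7, 11, 17, ∞}.
(a,b)_5: α=0, u≡3; β=-2, v≡1 (mod 5); (3|5)=-1, (1|5)=+1; sign (−1)^0·-1^-2·+1^0 = +1.
(a,b)_3: α=5, u≡1; β=11, v≡1 (mod 3); (1|3)=+1, (1|3)=+1; sign (−1)^1·+1^11·+1^5 = -1.
(a,b)_2: α=-2, β=0; u≡3, v≡1 (mod 8); ε(u)ε(v)=1·0, αω(v)=-2·0, βω(u)=0·1; sum ≡ 0  ⇒  +1.
(a,b)_∞: sgn(3)=+, sgn(561)=+, so +1.
(a,b)_7: α=-2, u≡3; β=2, v≡4 (mod 7); (3|7)=-1, (4|7)=+1; sign (−1)^0·-1^2·+1^-2 = +1.
(a,b)_17: α=0, u≡10; β=1, v≡1 (mod 17); (10|17)=-1, (1|17)=+1; sign (−1)^0·-1^1·+1^0 = -1.
(a,b)_11: α=0, u≡5; β=-1, v≡8 (mod 11); (5|11)=+1, (8|11)=-1; sign (−1)^0·+1^-1·-1^0 = +1.
Ram(3, 561) = {3, 17}; no ℚ_3-point on the conic.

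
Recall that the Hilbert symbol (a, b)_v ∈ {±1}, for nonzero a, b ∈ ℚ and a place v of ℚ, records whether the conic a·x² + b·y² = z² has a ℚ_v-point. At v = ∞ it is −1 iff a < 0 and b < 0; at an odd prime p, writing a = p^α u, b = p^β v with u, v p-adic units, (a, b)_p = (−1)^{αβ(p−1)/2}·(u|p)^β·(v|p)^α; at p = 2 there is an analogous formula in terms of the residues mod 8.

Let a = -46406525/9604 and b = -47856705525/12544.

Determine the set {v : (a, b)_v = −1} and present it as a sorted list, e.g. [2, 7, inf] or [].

Mod squares: a ≡ -29, b ≡ -28101. Check v ∈ {∞, 2, 3, 5, 7, 11, 17, 19, 23, 29}.
v=2: v_2(a)=-2, v_2(b)=-8; units ≡ 3, 3 (mod 8); ε·ε+αω+βω = 1·1+-2·1+-8·1 ≡ 1  ⇒  (a,b)_2 = -1.
v=5: a=5^2·(≡1), b=5^2·(≡1) mod 5; (1|5)=+1, (1|5)=+1; (−1)^{2·2·2}·(+1)^2·(+1)^2 = +1.
v=29: a=29^1·(≡28), b=29^3·(≡11) mod 29; (28|29)=+1, (11|29)=-1; (−1)^{1·3·14}·(+1)^3·(-1)^1 = -1.
v=23: a=23^2·(≡21), b=23^0·(≡20) mod 23; (21|23)=-1, (20|23)=-1; (−1)^{2·0·11}·(-1)^0·(-1)^2 = +1.
v=3: a=3^0·(≡1), b=3^5·(≡2) mod 3; (1|3)=+1, (2|3)=-1; (−1)^{0·5·1}·(+1)^5·(-1)^0 = +1.
v=11: a=11^2·(≡1), b=11^0·(≡5) mod 11; (1|11)=+1, (5|11)=+1; (−1)^{2·0·5}·(+1)^0·(+1)^2 = +1.
v=∞: -29 < 0 and -28101 < 0  ⇒  (a,b)_∞ = -1.
v=19: a=19^0·(≡7), b=19^1·(≡8) mod 19; (7|19)=+1, (8|19)=-1; (−1)^{0·1·9}·(+1)^1·(-1)^0 = +1.
v=17: a=17^0·(≡10), b=17^1·(≡15) mod 17; (10|17)=-1, (15|17)=+1; (−1)^{0·1·8}·(-1)^1·(+1)^0 = -1.
v=7: a=7^-4·(≡6), b=7^-2·(≡2) mod 7; (6|7)=-1, (2|7)=+1; (−1)^{-4·-2·3}·(-1)^-2·(+1)^-4 = +1.
(-29, -28101 / ℚ) ramifies at {2, 17, 29, ∞}: a division algebra.

[2, 17, 29, inf]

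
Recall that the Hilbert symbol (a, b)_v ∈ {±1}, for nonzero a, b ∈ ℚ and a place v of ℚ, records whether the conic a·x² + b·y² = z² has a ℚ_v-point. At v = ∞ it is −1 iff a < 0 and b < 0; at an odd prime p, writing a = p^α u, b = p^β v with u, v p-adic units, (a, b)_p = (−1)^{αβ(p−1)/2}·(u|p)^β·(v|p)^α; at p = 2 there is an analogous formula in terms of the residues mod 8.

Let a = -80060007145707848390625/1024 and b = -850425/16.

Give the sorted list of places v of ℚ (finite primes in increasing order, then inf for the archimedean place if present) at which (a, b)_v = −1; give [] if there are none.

[2, 19, 23, 29, 31, inf]

Mod squares: a ≡ -15321657, b ≡ -34017. Check v ∈ {∞, 2, 3, 5, 13, 17, 19, 23, 29, 31}.
v=31: a=31^1·(≡12), b=31^0·(≡27) mod 31; (12|31)=-1, (27|31)=-1; (−1)^{1·0·15}·(-1)^0·(-1)^1 = -1.
v=13: a=13^1·(≡12), b=13^0·(≡3) mod 13; (12|13)=+1, (3|13)=+1; (−1)^{1·0·6}·(+1)^0·(+1)^1 = +1.
v=17: a=17^4·(≡4), b=17^1·(≡11) mod 17; (4|17)=+1, (11|17)=-1; (−1)^{4·1·8}·(+1)^1·(-1)^4 = +1.
v=23: a=23^3·(≡16), b=23^1·(≡2) mod 23; (16|23)=+1, (2|23)=+1; (−1)^{3·1·11}·(+1)^1·(+1)^3 = -1.
v=2: v_2(a)=-10, v_2(b)=-4; units ≡ 7, 7 (mod 8); ε·ε+αω+βω = 1·1+-10·0+-4·0 ≡ 1  ⇒  (a,b)_2 = -1.
v=5: a=5^6·(≡2), b=5^2·(≡3) mod 5; (2|5)=-1, (3|5)=-1; (−1)^{6·2·2}·(-1)^2·(-1)^6 = +1.
v=3: a=3^3·(≡2), b=3^1·(≡1) mod 3; (2|3)=-1, (1|3)=+1; (−1)^{3·1·1}·(-1)^1·(+1)^3 = +1.
v=29: a=29^3·(≡27), b=29^1·(≡25) mod 29; (27|29)=-1, (25|29)=+1; (−1)^{3·1·14}·(-1)^1·(+1)^3 = -1.
v=∞: -15321657 < 0 and -34017 < 0  ⇒  (a,b)_∞ = -1.
v=19: a=19^1·(≡10), b=19^0·(≡14) mod 19; (10|19)=-1, (14|19)=-1; (−1)^{1·0·9}·(-1)^0·(-1)^1 = -1.
(-15321657, -34017 / ℚ) ramifies at {2, 19, 23, 29, 31, ∞}: a division algebra.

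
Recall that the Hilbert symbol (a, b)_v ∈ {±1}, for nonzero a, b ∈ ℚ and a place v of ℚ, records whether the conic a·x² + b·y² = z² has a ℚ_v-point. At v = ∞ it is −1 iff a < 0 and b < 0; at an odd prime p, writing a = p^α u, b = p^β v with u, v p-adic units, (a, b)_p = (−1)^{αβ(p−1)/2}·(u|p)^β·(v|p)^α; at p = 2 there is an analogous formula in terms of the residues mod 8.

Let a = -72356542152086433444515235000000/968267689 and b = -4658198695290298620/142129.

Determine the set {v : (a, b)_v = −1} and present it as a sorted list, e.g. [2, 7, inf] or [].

Mod squares: a ≡ -64515, b ≡ -59455. Check v ∈ {∞, 2, 3, 5, 7, 11, 13, 17, 23, 29, 37, 47}.
v=29: a=29^-4·(≡12), b=29^-2·(≡23) mod 29; (12|29)=-1, (23|29)=+1; (−1)^{-4·-2·14}·(-1)^-2·(+1)^-4 = +1.
v=47: a=47^2·(≡25), b=47^1·(≡6) mod 47; (25|47)=+1, (6|47)=+1; (−1)^{2·1·23}·(+1)^1·(+1)^2 = +1.
v=13: a=13^0·(≡1), b=13^-2·(≡5) mod 13; (1|13)=+1, (5|13)=-1; (−1)^{0·-2·6}·(+1)^-2·(-1)^0 = +1.
v=3: a=3^3·(≡2), b=3^2·(≡2) mod 3; (2|3)=-1, (2|3)=-1; (−1)^{3·2·1}·(-1)^2·(-1)^3 = -1.
v=7: a=7^8·(≡1), b=7^6·(≡6) mod 7; (1|7)=+1, (6|7)=-1; (−1)^{8·6·3}·(+1)^6·(-1)^8 = +1.
v=2: v_2(a)=6, v_2(b)=2; units ≡ 5, 1 (mod 8); ε·ε+αω+βω = 0·0+6·0+2·1 ≡ 0  ⇒  (a,b)_2 = +1.
v=23: a=23^5·(≡9), b=23^3·(≡17) mod 23; (9|23)=+1, (17|23)=-1; (−1)^{5·3·11}·(+1)^3·(-1)^5 = +1.
v=17: a=17^3·(≡4), b=17^2·(≡3) mod 17; (4|17)=+1, (3|17)=-1; (−1)^{3·2·8}·(+1)^2·(-1)^3 = -1.
v=5: a=5^7·(≡3), b=5^1·(≡4) mod 5; (3|5)=-1, (4|5)=+1; (−1)^{7·1·2}·(-1)^1·(+1)^7 = -1.
v=∞: -64515 < 0 and -59455 < 0  ⇒  (a,b)_∞ = -1.
v=11: a=11^3·(≡1), b=11^3·(≡6) mod 11; (1|11)=+1, (6|11)=-1; (−1)^{3·3·5}·(+1)^3·(-1)^3 = +1.
v=37: a=37^-2·(≡29), b=37^0·(≡1) mod 37; (29|37)=-1, (1|37)=+1; (−1)^{-2·0·18}·(-1)^0·(+1)^-2 = +1.
(-64515, -59455 / ℚ) ramifies at {3, 5, 17, ∞}: a division algebra.

[3, 5, 17, inf]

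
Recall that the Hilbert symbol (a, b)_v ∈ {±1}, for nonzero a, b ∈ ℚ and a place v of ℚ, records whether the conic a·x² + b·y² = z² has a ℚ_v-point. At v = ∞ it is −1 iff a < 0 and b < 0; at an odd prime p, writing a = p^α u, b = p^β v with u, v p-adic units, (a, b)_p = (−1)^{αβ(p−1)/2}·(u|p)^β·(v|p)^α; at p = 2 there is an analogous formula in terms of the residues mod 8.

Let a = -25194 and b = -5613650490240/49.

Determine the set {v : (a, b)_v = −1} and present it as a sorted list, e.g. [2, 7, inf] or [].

[2, 13, 17, inf]

(a, b) ≡ (-25194, -3746990) mod (ℚ^×)²; places V = {2, 3, 5, 7, 13, 17, 19, 37, 41, ∞}.
(a,b)_5: α=0, u≡1; β=1, v≡3 (mod 5); (1|5)=+1, (3|5)=-1; sign (−1)^0·+1^1·-1^0 = +1.
(a,b)_∞: sgn(-25194)=−, sgn(-3746990)=−, so -1.
(a,b)_7: α=0, u≡6; β=-2, v≡5 (mod 7); (6|7)=-1, (5|7)=-1; sign (−1)^0·-1^-2·-1^0 = +1.
(a,b)_37: α=0, u≡3; β=1, v≡27 (mod 37); (3|37)=+1, (27|37)=+1; sign (−1)^0·+1^1·+1^0 = +1.
(a,b)_13: α=1, u≡12; β=1, v≡5 (mod 13); (12|13)=+1, (5|13)=-1; sign (−1)^0·+1^1·-1^1 = -1.
(a,b)_19: α=1, u≡4; β=1, v≡15 (mod 19); (4|19)=+1, (15|19)=-1; sign (−1)^1·+1^1·-1^1 = +1.
(a,b)_3: α=1, u≡2; β=4, v≡1 (mod 3); (2|3)=-1, (1|3)=+1; sign (−1)^0·-1^4·+1^1 = +1.
(a,b)_41: α=0, u≡21; β=1, v≡16 (mod 41); (21|41)=+1, (16|41)=+1; sign (−1)^0·+1^1·+1^0 = +1.
(a,b)_17: α=1, u≡14; β=2, v≡7 (mod 17); (14|17)=-1, (7|17)=-1; sign (−1)^0·-1^2·-1^1 = -1.
(a,b)_2: α=1, β=7; u≡3, v≡1 (mod 8); ε(u)ε(v)=1·0, αω(v)=1·0, βω(u)=7·1; sum ≡ 1  ⇒  -1.
Ram(-25194, -3746990) = {2, 13, 17, ∞}; no ℚ_2-point on the conic.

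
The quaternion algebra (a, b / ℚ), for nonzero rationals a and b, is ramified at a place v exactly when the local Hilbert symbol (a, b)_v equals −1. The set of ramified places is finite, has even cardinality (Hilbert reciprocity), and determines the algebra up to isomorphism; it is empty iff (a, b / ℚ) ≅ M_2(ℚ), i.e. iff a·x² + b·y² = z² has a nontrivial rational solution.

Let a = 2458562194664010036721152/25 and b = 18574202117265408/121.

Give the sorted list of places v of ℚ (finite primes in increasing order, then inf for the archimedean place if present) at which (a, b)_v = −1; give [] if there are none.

[2, 23]

(a, b) ≡ (460598, 38) mod (ℚ^×)²; places V = {2, 3, 5, 11, 17, 19, 23, 31, ∞}.
(a,b)_2: α=9, β=11; u≡3, v≡3 (mod 8); ε(u)ε(v)=1·1, αω(v)=9·1, βω(u)=11·1; sum ≡ 1  ⇒  -1.
(a,b)_17: α=3, u≡9; β=2, v≡16 (mod 17); (9|17)=+1, (16|17)=+1; sign (−1)^0·+1^2·+1^3 = +1.
(a,b)_23: α=3, u≡4; β=2, v≡7 (mod 23); (4|23)=+1, (7|23)=-1; sign (−1)^0·+1^2·-1^3 = -1.
(a,b)_5: α=-2, u≡2; β=0, v≡3 (mod 5); (2|5)=-1, (3|5)=-1; sign (−1)^0·-1^0·-1^-2 = +1.
(a,b)_19: α=5, u≡1; β=3, v≡3 (mod 19); (1|19)=+1, (3|19)=-1; sign (−1)^1·+1^3·-1^5 = +1.
(a,b)_31: α=3, u≡28; β=2, v≡1 (mod 31); (28|31)=+1, (1|31)=+1; sign (−1)^0·+1^2·+1^3 = +1.
(a,b)_3: α=2, u≡2; β=2, v≡2 (mod 3); (2|3)=-1, (2|3)=-1; sign (−1)^0·-1^2·-1^2 = +1.
(a,b)_11: α=2, u≡7; β=-2, v≡9 (mod 11); (7|11)=-1, (9|11)=+1; sign (−1)^0·-1^-2·+1^2 = +1.
(a,b)_∞: sgn(460598)=+, sgn(38)=+, so +1.
Ram(460598, 38) = {2, 23}; no ℚ_2-point on the conic.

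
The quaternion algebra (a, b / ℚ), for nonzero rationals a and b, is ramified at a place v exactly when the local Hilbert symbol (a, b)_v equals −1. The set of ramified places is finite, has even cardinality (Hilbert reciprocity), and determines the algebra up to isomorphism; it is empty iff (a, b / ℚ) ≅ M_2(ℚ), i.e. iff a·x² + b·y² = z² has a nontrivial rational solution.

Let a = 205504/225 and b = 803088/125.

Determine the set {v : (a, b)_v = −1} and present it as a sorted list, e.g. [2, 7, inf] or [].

[11, 19]

Mod squares: a ≡ 19, b ≡ 165. Check v ∈ {∞, 2, 3, 5, 11, 13, 19}.
v=5: a=5^-2·(≡1), b=5^-3·(≡3) mod 5; (1|5)=+1, (3|5)=-1; (−1)^{-2·-3·2}·(+1)^-3·(-1)^-2 = +1.
v=11: a=11^0·(≡7), b=11^1·(≡3) mod 11; (7|11)=-1, (3|11)=+1; (−1)^{0·1·5}·(-1)^1·(+1)^0 = -1.
v=2: v_2(a)=6, v_2(b)=4; units ≡ 3, 5 (mod 8); ε·ε+αω+βω = 1·0+6·1+4·1 ≡ 0  ⇒  (a,b)_2 = +1.
v=13: a=13^2·(≡5), b=13^2·(≡9) mod 13; (5|13)=-1, (9|13)=+1; (−1)^{2·2·6}·(-1)^2·(+1)^2 = +1.
v=19: a=19^1·(≡11), b=19^0·(≡10) mod 19; (11|19)=+1, (10|19)=-1; (−1)^{1·0·9}·(+1)^0·(-1)^1 = -1.
v=3: a=3^-2·(≡1), b=3^3·(≡1) mod 3; (1|3)=+1, (1|3)=+1; (−1)^{-2·3·1}·(+1)^3·(+1)^-2 = +1.
v=∞: 19 > 0 and 165 > 0  ⇒  (a,b)_∞ = +1.
|Ram(19, 165)| = 2, even; anisotropic at {11, 19}.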